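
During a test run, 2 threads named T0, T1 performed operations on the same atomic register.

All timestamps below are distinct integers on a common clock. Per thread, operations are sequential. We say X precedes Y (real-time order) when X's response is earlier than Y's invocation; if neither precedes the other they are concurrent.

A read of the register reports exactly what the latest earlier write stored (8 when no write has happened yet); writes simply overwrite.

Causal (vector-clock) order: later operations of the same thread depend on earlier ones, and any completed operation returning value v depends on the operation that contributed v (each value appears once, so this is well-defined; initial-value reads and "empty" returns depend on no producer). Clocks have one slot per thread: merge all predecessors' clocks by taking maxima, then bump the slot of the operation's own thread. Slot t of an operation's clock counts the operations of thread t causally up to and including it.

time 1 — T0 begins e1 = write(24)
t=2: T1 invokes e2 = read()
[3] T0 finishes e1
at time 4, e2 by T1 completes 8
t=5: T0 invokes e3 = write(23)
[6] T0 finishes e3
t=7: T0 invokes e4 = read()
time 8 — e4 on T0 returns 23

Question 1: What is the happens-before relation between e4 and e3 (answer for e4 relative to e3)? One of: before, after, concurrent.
after

e4 spans [7,8], e3 spans [5,6]
resp(e3)=6 < inv(e4)=7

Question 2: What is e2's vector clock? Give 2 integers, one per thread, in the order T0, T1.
(0, 1)

invoked at 2, e2 has no predecessors; its own T1 bump gives (0, 1)
invoked at 1, e1 has no predecessors; its own T0 bump gives (1, 0)
invoked at 5, e3 merges VC(e1)=(1, 0) and bumps T0's slot → (2, 0)
invoked at 7, e4 merges VC(e3)=(2, 0) and bumps T0's slot → (3, 0)
target: VC(e2) = (0, 1)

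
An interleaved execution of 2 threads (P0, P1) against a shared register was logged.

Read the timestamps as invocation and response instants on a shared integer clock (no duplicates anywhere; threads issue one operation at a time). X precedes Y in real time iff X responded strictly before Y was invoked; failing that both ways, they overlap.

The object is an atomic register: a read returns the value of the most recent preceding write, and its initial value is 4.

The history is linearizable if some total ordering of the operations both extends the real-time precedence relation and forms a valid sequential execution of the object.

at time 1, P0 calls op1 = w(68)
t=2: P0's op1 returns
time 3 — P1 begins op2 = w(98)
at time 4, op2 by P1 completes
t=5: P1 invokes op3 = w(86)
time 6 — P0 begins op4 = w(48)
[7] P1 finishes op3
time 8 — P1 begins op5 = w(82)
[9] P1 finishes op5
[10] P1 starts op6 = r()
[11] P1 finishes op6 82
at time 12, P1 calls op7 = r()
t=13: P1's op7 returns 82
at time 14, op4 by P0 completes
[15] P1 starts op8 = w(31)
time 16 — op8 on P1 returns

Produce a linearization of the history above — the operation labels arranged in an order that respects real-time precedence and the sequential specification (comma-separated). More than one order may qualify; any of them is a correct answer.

op1, op2, op3, op4, op5, op6, op7, op8

step 1: op1 w(68) — value 68
step 2: op2 w(98) — value 98
step 3: op3 w(86) — value 86
step 4: op4 w(48) — value 48
step 5: op5 w(82) — value 82
step 6: op6 r() → 82 — value 82
step 7: op7 r() → 82 — value 82
step 8: op8 w(31) — value 31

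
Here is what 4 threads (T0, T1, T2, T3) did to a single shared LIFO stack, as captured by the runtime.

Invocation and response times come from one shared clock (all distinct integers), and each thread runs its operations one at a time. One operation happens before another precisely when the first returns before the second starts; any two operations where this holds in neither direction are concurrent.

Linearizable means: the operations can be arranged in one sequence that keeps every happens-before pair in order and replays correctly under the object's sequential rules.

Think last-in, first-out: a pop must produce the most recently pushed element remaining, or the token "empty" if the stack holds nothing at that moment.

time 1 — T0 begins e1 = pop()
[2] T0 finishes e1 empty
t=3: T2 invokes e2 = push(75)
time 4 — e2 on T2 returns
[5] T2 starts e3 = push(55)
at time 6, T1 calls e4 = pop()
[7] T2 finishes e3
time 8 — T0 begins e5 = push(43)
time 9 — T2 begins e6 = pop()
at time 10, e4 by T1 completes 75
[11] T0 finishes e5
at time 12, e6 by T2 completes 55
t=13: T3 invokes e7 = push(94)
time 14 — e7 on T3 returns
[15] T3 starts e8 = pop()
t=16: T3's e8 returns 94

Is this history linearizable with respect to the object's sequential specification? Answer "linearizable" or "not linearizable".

linearizable

a witness: e1, e2, e3, e6, e4, e5, e7, e8
after step 1 (e1 pop() → empty): stack <>
after step 2 (e2 push(75)): stack <75>
after step 3 (e3 push(55)): stack <75,55>
after step 4 (e6 pop() → 55): stack <75>
after step 5 (e4 pop() → 75): stack <>
after step 6 (e5 push(43)): stack <43>
after step 7 (e7 push(94)): stack <43,94>
after step 8 (e8 pop() → 94): stack <43>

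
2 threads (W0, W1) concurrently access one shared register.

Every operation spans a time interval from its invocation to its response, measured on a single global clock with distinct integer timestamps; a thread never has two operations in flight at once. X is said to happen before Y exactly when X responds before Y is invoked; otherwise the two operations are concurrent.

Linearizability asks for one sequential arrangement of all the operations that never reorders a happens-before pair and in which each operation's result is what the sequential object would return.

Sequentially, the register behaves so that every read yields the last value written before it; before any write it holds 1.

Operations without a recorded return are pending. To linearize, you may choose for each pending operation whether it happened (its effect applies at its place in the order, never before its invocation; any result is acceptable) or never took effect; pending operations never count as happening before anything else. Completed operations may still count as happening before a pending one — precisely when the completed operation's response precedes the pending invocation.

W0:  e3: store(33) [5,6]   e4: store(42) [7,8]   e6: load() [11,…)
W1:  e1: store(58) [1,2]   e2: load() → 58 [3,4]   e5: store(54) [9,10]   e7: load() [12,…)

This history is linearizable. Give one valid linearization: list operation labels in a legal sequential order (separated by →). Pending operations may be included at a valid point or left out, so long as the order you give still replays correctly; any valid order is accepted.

e1 → e2 → e3 → e4 → e5

step 1: e1 store(58) — value 58
step 2: e2 load() → 58 — value 58
step 3: e3 store(33) — value 33
step 4: e4 store(42) — value 42
step 5: e5 store(54) — value 54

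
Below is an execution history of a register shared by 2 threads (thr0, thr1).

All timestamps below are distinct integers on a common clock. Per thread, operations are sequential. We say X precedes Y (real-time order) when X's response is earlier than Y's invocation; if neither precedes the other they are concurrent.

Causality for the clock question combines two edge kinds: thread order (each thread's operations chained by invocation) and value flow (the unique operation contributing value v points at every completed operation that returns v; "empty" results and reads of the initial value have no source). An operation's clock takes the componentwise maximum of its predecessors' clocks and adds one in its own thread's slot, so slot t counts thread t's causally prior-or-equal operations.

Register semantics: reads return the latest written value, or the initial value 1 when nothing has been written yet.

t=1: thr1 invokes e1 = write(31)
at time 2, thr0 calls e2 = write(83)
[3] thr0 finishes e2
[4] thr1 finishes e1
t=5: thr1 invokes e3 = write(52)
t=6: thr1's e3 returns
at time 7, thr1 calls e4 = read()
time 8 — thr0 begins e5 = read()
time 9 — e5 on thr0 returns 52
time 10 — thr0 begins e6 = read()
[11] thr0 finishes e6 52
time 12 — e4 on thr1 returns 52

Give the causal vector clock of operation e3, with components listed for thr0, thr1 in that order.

e1 (invocation 1): nothing precedes it; thr1's component alone gives (0, 1)
e2 (invocation 2): nothing precedes it; thr0's component alone gives (1, 0)
from VC(e1)=(0, 1), e3 (invoked 5) maxes components and bumps thr1 → (0, 2)
from VC(e3)=(0, 2), e4 (invoked 7) maxes components and bumps thr1 → (0, 3)
from VC(e2)=(1, 0), VC(e3)=(0, 2), e5 (invoked 8) maxes components and bumps thr0 → (2, 2)
from VC(e3)=(0, 2), VC(e5)=(2, 2), e6 (invoked 10) maxes components and bumps thr0 → (3, 2)
target: VC(e3) = (0, 2)

(0, 2)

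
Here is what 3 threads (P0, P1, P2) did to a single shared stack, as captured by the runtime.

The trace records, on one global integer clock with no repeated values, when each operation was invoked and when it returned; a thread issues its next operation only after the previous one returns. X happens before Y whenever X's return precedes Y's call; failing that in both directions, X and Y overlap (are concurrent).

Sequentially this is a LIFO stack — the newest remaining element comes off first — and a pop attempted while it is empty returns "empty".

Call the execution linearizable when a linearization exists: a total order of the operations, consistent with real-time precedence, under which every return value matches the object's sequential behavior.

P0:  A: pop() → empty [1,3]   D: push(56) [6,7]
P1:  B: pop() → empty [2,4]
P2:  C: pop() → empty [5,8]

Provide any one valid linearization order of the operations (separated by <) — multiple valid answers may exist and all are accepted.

1. A pop() → empty, leaving stack <>
2. B pop() → empty, leaving stack <>
3. C pop() → empty, leaving stack <>
4. D push(56), leaving stack <56>

A < B < C < D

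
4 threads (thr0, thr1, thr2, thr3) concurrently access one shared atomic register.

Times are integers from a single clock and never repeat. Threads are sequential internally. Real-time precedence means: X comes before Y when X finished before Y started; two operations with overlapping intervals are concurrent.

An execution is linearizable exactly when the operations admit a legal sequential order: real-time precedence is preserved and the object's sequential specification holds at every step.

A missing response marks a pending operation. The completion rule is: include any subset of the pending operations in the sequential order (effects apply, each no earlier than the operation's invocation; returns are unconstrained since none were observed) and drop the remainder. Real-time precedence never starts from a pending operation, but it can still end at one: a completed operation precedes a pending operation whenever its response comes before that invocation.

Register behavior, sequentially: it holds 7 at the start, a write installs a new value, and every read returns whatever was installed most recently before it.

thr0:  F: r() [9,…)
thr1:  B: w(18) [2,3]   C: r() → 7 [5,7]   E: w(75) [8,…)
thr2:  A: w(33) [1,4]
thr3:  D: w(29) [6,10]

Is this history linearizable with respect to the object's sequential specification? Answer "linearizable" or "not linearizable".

not linearizable

the violation lands at event 7, C's response at time 7: events 1..6 linearize, events 1..7 do not
all 2 real-time-respecting orders fail — 3 completed atomic register operations, no legal replay
no completion choice of the 1 pending operation (D) rescues it — every subset was tried
sample order A, B, C (pending dropped) stalls at step 3 — C r() → 7 has no legal effect
sample order B, A, C (pending dropped) stalls at step 3 — C r() → 7 has no legal effect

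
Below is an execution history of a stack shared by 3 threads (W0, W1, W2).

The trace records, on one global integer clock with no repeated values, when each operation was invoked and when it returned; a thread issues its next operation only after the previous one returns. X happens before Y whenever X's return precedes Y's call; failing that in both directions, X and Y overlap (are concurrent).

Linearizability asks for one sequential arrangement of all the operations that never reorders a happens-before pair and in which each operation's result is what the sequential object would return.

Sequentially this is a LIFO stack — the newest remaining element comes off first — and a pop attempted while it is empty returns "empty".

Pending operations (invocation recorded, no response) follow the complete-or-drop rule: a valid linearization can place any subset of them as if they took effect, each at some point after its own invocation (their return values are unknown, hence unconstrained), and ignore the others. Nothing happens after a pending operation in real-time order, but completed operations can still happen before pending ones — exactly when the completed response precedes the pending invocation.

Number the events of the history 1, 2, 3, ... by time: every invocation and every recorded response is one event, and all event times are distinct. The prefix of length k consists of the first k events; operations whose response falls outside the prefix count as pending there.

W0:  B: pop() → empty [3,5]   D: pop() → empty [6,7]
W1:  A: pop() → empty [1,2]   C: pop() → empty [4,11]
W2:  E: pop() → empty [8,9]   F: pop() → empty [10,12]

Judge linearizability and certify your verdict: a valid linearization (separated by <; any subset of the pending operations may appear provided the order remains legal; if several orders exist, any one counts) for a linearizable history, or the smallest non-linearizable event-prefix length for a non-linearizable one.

1. A pop() → empty, leaving stack <>
2. B pop() → empty, leaving stack <>
3. C pop() → empty, leaving stack <>
4. D pop() → empty, leaving stack <>
5. E pop() → empty, leaving stack <>
6. F pop() → empty, leaving stack <>

linearizable — witness: A < B < C < D < E < F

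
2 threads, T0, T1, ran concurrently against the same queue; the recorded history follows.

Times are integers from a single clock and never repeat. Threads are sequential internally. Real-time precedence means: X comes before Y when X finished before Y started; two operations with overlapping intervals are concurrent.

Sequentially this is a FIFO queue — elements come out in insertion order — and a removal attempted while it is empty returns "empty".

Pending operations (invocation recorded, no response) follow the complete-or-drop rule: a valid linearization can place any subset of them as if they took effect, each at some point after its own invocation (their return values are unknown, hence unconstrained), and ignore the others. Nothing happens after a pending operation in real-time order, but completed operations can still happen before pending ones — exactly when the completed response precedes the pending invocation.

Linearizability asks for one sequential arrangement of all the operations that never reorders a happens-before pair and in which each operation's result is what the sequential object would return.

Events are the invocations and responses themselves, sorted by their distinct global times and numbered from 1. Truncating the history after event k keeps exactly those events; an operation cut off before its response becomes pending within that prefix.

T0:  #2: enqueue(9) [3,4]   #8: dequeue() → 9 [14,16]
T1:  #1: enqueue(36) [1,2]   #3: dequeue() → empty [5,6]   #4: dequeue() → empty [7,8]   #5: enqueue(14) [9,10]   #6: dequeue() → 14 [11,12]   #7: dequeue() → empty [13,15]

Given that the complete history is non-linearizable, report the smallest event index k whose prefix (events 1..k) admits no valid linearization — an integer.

6

events 1..5 are linearizable, e.g. via #1, #2:
step 1: #1 enqueue(36) — queue <36>
step 2: #2 enqueue(9) — queue <36,9>
once event 6 joins (#3's response, time 6), exhaustive search finds no witness
for example #1, #2, #3 fails at step 3: #3 dequeue() → empty is not legal there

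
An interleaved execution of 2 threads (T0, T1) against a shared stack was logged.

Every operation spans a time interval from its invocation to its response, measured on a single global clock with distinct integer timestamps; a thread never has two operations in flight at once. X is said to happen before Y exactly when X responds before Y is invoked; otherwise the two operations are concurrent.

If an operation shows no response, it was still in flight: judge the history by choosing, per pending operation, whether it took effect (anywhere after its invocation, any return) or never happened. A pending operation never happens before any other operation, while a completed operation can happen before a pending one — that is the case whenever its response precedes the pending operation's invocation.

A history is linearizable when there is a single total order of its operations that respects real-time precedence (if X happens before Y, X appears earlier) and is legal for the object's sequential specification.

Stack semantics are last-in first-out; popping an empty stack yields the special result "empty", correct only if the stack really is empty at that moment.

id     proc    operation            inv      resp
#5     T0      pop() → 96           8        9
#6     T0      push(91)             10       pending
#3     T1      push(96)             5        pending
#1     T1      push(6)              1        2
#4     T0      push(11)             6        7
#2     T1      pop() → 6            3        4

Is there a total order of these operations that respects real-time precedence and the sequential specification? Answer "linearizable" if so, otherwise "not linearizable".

a witness: #1, #2, #4, #3, #5
after step 1 (#1 push(6)): stack <6>
after step 2 (#2 pop() → 6): stack <>
after step 3 (#4 push(11)): stack <11>
after step 4 (#3 push(96) (pending, included)): stack <11,96>
after step 5 (#5 pop() → 96): stack <11>

linearizable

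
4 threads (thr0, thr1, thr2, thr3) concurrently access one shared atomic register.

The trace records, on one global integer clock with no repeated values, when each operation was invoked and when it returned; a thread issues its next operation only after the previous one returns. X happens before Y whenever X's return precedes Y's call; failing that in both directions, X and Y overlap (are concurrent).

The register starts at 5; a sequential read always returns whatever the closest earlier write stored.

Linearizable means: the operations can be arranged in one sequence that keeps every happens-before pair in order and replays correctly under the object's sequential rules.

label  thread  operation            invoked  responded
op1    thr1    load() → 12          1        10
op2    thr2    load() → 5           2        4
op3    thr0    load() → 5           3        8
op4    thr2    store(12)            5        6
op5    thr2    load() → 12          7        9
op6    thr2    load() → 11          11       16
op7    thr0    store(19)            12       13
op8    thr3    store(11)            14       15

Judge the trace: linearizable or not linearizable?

a witness: op2, op3, op4, op1, op5, op7, op8, op6
after step 1 (op2 load() → 5): value 5
after step 2 (op3 load() → 5): value 5
after step 3 (op4 store(12)): value 12
after step 4 (op1 load() → 12): value 12
after step 5 (op5 load() → 12): value 12
after step 6 (op7 store(19)): value 19
after step 7 (op8 store(11)): value 11
after step 8 (op6 load() → 11): value 11

linearizable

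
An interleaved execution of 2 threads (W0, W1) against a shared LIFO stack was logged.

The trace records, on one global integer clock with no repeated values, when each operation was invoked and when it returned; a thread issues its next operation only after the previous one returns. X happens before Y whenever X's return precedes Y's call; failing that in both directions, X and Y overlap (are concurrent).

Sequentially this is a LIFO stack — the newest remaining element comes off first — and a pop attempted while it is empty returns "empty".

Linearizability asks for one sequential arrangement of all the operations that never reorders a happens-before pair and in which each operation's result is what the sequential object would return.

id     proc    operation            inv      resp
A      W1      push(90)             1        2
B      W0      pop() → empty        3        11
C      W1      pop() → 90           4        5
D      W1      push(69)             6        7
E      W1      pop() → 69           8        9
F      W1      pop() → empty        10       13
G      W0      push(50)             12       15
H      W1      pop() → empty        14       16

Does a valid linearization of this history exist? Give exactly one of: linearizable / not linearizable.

linearizable

a witness: A, C, B, D, E, F, H, G
after step 1 (A push(90)): stack <90>
after step 2 (C pop() → 90): stack <>
after step 3 (B pop() → empty): stack <>
after step 4 (D push(69)): stack <69>
after step 5 (E pop() → 69): stack <>
after step 6 (F pop() → empty): stack <>
after step 7 (H pop() → empty): stack <>
after step 8 (G push(50)): stack <50>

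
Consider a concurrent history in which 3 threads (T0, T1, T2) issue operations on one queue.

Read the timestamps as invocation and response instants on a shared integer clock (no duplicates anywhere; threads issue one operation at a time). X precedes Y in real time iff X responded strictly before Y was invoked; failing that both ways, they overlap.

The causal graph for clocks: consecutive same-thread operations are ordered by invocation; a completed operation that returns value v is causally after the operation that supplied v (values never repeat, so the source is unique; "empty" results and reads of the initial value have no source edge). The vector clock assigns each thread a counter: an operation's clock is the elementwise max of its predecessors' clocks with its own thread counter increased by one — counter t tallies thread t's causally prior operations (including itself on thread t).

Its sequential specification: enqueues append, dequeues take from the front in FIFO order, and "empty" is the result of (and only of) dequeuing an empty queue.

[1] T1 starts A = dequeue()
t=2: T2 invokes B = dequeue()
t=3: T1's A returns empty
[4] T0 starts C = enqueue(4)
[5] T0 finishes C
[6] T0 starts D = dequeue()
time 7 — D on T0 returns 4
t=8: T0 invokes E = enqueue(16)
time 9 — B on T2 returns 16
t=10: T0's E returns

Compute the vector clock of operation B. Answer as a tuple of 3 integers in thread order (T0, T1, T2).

(3, 0, 1)

VC(A, invoked at 1): no causal predecessors; +1 on T1 → (0, 1, 0)
VC(C, invoked at 4): no causal predecessors; +1 on T0 → (1, 0, 0)
VC(D, invoked at 6): max of VC(C)=(1, 0, 0), then +1 on thread T0 → (2, 0, 0)
VC(E, invoked at 8): max of VC(D)=(2, 0, 0), then +1 on thread T0 → (3, 0, 0)
VC(B, invoked at 2): max of VC(E)=(3, 0, 0), then +1 on thread T2 → (3, 0, 1)
target: VC(B) = (3, 0, 1)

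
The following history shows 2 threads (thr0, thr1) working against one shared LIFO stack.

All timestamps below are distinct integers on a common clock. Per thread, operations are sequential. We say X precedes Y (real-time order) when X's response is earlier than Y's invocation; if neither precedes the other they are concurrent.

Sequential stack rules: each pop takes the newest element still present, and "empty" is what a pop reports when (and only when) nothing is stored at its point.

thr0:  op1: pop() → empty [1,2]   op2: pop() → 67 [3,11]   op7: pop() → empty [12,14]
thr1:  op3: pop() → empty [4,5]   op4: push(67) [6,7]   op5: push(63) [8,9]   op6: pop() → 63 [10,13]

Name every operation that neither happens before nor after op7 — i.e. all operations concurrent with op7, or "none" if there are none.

op7 spans [12,14]: anything still running between times 12 and 14 counts as concurrent
op1 [1,2]: before
op2 [3,11]: before
op3 [4,5]: before
op4 [6,7]: before
op5 [8,9]: before
op6 [10,13]: concurrent

op6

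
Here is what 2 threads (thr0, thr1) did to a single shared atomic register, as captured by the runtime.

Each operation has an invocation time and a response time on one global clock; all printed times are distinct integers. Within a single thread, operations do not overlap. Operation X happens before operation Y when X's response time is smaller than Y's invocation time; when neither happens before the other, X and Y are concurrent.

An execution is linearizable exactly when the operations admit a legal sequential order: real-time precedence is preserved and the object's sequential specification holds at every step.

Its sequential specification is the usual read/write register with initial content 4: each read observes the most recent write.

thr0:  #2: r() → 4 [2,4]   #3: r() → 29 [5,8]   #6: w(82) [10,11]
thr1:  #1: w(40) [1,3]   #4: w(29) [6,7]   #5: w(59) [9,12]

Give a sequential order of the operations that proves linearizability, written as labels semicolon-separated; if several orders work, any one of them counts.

#2; #1; #4; #3; #5; #6

after step 1 (#2 r() → 4): value 4
after step 2 (#1 w(40)): value 40
after step 3 (#4 w(29)): value 29
after step 4 (#3 r() → 29): value 29
after step 5 (#5 w(59)): value 59
after step 6 (#6 w(82)): value 82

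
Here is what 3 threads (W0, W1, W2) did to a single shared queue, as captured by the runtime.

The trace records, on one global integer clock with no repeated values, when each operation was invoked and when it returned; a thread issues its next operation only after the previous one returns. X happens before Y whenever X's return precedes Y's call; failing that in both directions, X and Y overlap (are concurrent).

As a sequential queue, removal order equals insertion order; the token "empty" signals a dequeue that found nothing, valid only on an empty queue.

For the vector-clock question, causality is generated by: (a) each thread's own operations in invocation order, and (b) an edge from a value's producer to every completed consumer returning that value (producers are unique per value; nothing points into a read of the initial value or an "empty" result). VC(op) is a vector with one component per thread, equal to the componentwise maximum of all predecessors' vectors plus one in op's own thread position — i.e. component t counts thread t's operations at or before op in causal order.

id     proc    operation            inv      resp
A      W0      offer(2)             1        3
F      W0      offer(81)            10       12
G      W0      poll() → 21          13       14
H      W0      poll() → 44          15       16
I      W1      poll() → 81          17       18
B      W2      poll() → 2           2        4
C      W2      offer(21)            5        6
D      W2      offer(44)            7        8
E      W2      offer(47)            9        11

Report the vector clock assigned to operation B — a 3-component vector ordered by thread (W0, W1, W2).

no predecessors for A (invoked 1): W0 increments from zero → (1, 0, 0)
invoked at 2, B merges VC(A)=(1, 0, 0) and bumps W2's slot → (1, 0, 1)
invoked at 10, F merges VC(A)=(1, 0, 0) and bumps W0's slot → (2, 0, 0)
invoked at 5, C merges VC(B)=(1, 0, 1) and bumps W2's slot → (1, 0, 2)
invoked at 17, I merges VC(F)=(2, 0, 0) and bumps W1's slot → (2, 1, 0)
invoked at 7, D merges VC(C)=(1, 0, 2) and bumps W2's slot → (1, 0, 3)
invoked at 9, E merges VC(D)=(1, 0, 3) and bumps W2's slot → (1, 0, 4)
invoked at 13, G merges VC(C)=(1, 0, 2), VC(F)=(2, 0, 0) and bumps W0's slot → (3, 0, 2)
invoked at 15, H merges VC(D)=(1, 0, 3), VC(G)=(3, 0, 2) and bumps W0's slot → (4, 0, 3)
target: VC(B) = (1, 0, 1)

(1, 0, 1)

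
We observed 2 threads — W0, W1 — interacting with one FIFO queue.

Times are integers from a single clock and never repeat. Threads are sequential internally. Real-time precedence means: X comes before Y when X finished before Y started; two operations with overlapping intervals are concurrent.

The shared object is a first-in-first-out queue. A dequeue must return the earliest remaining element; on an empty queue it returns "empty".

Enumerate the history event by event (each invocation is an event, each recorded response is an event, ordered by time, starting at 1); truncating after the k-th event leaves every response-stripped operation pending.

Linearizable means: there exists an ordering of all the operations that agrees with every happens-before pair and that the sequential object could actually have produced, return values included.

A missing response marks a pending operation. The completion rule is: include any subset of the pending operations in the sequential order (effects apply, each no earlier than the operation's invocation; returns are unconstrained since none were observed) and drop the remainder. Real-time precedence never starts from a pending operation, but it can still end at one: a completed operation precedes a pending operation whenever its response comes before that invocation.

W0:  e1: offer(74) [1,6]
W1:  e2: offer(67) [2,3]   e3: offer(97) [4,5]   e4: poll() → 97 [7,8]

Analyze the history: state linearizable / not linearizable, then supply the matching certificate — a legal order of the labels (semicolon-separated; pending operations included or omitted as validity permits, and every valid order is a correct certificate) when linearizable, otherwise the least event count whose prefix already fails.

events 1..7 are fine; event 8 — the response of e4 at time 8 — makes the prefix non-linearizable
every one of the 3 real-time-consistent orders over 4 completed FIFO queue ops fails the sequential spec
take e1, e2, e3, e4: step 4 already fails, because e4 poll() → 97 cannot occur there
take e2, e1, e3, e4: step 4 already fails, because e4 poll() → 97 cannot occur there

not linearizable — minimal violating prefix: 8 events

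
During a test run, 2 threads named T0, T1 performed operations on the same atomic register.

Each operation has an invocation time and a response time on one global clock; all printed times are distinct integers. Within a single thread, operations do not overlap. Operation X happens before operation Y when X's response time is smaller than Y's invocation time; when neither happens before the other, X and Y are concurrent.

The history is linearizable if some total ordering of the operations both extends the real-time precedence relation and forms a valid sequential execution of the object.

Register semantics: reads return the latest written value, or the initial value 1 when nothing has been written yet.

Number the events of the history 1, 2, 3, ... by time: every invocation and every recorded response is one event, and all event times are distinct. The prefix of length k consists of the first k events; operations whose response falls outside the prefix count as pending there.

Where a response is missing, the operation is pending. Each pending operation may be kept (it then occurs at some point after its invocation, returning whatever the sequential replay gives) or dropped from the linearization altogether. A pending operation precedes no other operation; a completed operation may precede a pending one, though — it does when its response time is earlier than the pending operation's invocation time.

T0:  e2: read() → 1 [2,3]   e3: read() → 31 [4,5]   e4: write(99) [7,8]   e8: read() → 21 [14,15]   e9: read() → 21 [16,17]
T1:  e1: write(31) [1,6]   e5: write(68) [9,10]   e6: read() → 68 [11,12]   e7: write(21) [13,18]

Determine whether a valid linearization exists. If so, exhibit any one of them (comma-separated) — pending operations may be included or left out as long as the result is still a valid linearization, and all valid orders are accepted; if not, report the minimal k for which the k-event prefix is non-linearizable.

linearizable — witness: e2, e1, e3, e4, e5, e6, e7, e8, e9

step 1: e2 read() → 1 — value 1
step 2: e1 write(31) — value 31
step 3: e3 read() → 31 — value 31
step 4: e4 write(99) — value 99
step 5: e5 write(68) — value 68
step 6: e6 read() → 68 — value 68
step 7: e7 write(21) — value 21
step 8: e8 read() → 21 — value 21
step 9: e9 read() → 21 — value 21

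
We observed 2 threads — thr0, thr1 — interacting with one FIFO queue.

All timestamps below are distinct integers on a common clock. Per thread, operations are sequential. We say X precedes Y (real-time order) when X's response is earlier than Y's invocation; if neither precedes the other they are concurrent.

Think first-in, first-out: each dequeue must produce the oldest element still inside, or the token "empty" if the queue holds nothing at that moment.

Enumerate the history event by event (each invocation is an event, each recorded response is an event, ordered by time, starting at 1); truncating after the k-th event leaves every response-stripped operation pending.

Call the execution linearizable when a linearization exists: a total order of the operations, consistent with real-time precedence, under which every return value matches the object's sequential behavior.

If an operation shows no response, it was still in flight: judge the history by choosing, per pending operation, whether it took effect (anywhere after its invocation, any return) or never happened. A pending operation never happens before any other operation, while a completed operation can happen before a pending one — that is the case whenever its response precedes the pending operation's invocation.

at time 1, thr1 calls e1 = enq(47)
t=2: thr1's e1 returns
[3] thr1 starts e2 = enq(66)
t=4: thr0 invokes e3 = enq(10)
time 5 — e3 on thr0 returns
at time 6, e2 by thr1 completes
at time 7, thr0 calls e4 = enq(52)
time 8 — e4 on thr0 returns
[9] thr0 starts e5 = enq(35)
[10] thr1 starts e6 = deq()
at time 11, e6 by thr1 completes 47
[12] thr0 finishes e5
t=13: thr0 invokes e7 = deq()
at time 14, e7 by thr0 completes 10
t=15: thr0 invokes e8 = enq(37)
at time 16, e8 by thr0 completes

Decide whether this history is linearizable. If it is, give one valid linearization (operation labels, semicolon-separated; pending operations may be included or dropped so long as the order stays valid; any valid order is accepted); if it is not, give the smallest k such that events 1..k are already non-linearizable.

linearizable — witness: e1; e3; e2; e4; e5; e6; e7; e8

1. e1 enq(47), leaving queue <47>
2. e3 enq(10), leaving queue <47,10>
3. e2 enq(66), leaving queue <47,10,66>
4. e4 enq(52), leaving queue <47,10,66,52>
5. e5 enq(35), leaving queue <47,10,66,52,35>
6. e6 deq() → 47, leaving queue <10,66,52,35>
7. e7 deq() → 10, leaving queue <66,52,35>
8. e8 enq(37), leaving queue <66,52,35,37>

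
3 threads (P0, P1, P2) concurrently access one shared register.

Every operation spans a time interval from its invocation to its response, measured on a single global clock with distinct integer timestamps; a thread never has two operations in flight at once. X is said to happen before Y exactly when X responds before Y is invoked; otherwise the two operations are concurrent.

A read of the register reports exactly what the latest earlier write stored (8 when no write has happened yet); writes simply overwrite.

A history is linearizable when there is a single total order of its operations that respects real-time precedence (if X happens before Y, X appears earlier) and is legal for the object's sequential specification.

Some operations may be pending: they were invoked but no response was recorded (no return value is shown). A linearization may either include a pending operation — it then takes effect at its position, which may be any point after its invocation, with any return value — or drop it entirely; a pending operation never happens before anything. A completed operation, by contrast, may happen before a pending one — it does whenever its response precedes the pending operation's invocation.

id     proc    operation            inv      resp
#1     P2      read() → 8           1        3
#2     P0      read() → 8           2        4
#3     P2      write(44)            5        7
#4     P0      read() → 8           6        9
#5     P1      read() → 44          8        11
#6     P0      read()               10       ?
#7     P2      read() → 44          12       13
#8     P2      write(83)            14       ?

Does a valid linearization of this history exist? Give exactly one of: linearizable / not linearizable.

linearizable

one valid linearization: #1, #2, #4, #3, #5, #6, #7
1. #1 read() → 8, leaving value 8
2. #2 read() → 8, leaving value 8
3. #4 read() → 8, leaving value 8
4. #3 write(44), leaving value 44
5. #5 read() → 44, leaving value 44
6. #6 read() (pending, included), leaving value 44
7. #7 read() → 44, leaving value 44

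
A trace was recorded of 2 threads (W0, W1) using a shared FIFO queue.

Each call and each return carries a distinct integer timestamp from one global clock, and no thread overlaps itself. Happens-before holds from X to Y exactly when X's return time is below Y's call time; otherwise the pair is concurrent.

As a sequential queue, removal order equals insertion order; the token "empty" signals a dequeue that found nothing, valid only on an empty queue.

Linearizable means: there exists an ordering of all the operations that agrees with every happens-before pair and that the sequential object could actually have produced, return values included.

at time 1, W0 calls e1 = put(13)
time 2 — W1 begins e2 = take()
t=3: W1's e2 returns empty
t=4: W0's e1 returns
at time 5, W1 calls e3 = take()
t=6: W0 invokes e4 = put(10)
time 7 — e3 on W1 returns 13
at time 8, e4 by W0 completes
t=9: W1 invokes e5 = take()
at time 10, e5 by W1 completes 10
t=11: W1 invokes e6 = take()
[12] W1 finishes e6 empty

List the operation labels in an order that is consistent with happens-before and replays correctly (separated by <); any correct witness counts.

1. e2 take() → empty, leaving queue <>
2. e1 put(13), leaving queue <13>
3. e3 take() → 13, leaving queue <>
4. e4 put(10), leaving queue <10>
5. e5 take() → 10, leaving queue <>
6. e6 take() → empty, leaving queue <>

e2 < e1 < e3 < e4 < e5 < e6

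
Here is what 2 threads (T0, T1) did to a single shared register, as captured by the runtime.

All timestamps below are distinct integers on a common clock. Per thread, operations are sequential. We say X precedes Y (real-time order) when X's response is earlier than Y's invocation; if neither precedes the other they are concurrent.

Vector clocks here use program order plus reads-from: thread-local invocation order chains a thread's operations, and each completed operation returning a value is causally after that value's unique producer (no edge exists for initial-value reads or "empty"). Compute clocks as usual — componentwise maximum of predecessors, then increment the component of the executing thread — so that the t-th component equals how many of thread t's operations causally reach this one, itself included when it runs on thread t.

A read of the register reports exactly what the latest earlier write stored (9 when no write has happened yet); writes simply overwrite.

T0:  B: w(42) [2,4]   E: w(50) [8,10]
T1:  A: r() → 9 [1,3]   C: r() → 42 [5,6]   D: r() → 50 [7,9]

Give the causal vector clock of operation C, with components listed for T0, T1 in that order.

root op A, invoked 1: fresh clock plus T1's own tick → (0, 1)
root op B, invoked 2: fresh clock plus T0's own tick → (1, 0)
VC(E, invoked at 8): max of VC(B)=(1, 0), then +1 on thread T0 → (2, 0)
VC(C, invoked at 5): max of VC(A)=(0, 1), VC(B)=(1, 0), then +1 on thread T1 → (1, 2)
VC(D, invoked at 7): max of VC(C)=(1, 2), VC(E)=(2, 0), then +1 on thread T1 → (2, 3)
target: VC(C) = (1, 2)

(1, 2)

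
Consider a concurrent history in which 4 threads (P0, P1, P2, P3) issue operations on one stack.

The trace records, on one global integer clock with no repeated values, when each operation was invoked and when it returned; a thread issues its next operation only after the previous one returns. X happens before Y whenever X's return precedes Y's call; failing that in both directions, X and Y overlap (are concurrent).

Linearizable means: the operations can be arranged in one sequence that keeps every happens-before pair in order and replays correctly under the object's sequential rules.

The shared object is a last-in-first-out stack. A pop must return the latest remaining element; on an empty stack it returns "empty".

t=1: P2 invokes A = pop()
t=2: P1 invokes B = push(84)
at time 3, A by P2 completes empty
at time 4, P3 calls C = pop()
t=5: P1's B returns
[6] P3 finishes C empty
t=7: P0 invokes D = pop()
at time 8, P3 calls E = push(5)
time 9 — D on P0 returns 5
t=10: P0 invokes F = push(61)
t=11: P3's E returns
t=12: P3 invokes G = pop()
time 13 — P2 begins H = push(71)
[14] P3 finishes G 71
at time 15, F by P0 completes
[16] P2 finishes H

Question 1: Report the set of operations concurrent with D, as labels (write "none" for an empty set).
D spans [7,9]; an op avoiding the whole window 7..9 is ordered, any other is concurrent
A [1,3]: before
B [2,5]: before
C [4,6]: before
E [8,11]: concurrent
F [10,15]: after
G [12,14]: after
H [13,16]: after

E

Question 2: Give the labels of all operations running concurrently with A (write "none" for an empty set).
A spans [1,3]: anything still running between times 1 and 3 counts as concurrent
B [2,5]: concurrent
C [4,6]: after
D [7,9]: after
E [8,11]: after
F [10,15]: after
G [12,14]: after
H [13,16]: after

B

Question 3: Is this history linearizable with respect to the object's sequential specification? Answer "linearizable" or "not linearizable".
a witness: A, C, B, E, D, F, H, G
step 1: A pop() → empty — stack <>
step 2: C pop() → empty — stack <>
step 3: B push(84) — stack <84>
step 4: E push(5) — stack <84,5>
step 5: D pop() → 5 — stack <84>
step 6: F push(61) — stack <84,61>
step 7: H push(71) — stack <84,61,71>
step 8: G pop() → 71 — stack <84,61>

linearizable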